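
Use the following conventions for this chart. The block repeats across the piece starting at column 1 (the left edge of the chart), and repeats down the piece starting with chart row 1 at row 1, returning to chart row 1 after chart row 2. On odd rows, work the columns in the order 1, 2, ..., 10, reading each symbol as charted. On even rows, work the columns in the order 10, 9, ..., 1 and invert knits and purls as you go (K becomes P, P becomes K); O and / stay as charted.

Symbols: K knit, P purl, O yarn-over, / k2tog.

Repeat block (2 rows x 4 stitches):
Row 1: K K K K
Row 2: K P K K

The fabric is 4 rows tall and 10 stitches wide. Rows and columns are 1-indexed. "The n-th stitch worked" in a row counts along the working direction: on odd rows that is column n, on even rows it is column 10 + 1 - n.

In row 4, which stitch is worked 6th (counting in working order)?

Row 4: (4-1) mod 2 = 1, so use chart row 2. Even row -> WS.
Chart row 2 tiled across columns 1-10: K P K K K P K K K P
Wrong side: read the tiled row from column 10 down to 1 and exchange K with P (leave O, /).
Row 4 as worked: K P P P K P P P K P
Stitch 6 in working order -> P

Result:
P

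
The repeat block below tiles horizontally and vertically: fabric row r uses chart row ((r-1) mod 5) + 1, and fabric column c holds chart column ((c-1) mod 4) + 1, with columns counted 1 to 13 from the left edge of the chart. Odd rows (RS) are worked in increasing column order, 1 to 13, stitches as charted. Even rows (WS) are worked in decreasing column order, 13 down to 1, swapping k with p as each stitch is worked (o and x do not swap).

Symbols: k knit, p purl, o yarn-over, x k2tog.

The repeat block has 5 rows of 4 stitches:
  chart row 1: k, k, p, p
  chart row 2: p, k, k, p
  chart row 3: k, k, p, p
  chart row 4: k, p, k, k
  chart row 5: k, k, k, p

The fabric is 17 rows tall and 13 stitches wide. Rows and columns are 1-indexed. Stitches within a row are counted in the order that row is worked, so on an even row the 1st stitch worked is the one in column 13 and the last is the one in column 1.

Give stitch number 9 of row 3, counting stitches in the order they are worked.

== STITCH ==
k

Derivation:
Row 3 uses chart row ((3-1) mod 5)+1 = 3. Row 3 is odd, so RS.
Chart row 3 tiled across columns 1-13: k k p p k k p p k k p p k
Right side: take the tiled row as-is (worked left to right from column 1).
Counting 9 along the worked row gives k.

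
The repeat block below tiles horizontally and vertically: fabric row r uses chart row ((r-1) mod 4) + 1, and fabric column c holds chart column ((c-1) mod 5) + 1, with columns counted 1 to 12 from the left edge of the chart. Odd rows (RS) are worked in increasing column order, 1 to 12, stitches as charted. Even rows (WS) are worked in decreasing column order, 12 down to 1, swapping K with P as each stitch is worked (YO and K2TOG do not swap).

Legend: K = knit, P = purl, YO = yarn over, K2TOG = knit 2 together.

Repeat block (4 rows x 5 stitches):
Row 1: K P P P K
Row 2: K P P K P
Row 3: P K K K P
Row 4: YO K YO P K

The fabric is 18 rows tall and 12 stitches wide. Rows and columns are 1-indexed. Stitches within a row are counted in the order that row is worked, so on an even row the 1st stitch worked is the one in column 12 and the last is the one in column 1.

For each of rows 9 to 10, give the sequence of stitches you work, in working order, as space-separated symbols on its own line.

Row 9: chart row 1, RS - tile across columns 1-12 and work as-is.
Row 10: chart row 2, WS - tiled (columns 1-12): K P P K P K P P K P K P; work from column 12 back to 1 with K<->P swapped.

Rows as worked:
K P P P K K P P P K K P
K P K P K K P K P K K P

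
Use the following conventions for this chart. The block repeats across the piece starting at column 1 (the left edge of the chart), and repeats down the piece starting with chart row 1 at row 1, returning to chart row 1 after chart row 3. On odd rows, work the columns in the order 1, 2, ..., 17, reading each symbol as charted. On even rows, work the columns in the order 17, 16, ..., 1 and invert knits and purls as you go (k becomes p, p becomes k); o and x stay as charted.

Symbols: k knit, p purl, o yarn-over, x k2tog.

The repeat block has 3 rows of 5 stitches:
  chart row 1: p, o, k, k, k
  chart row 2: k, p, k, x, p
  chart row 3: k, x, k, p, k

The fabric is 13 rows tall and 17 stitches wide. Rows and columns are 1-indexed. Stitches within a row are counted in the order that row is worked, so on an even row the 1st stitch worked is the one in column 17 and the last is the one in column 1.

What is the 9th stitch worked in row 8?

Row 8: (8-1) mod 3 = 1, so use chart row 2. Even row -> WS.
Chart row 2 tiled across columns 1-17: k p k x p k p k x p k p k x p k p
WS: work from column 17 back to column 1 (reverse the tiled row), swapping k<->p (o and x unchanged).
Row 8 as worked: k p k x p k p k x p k p k x p k p
Stitch 9 in working order -> x

Stitch:
x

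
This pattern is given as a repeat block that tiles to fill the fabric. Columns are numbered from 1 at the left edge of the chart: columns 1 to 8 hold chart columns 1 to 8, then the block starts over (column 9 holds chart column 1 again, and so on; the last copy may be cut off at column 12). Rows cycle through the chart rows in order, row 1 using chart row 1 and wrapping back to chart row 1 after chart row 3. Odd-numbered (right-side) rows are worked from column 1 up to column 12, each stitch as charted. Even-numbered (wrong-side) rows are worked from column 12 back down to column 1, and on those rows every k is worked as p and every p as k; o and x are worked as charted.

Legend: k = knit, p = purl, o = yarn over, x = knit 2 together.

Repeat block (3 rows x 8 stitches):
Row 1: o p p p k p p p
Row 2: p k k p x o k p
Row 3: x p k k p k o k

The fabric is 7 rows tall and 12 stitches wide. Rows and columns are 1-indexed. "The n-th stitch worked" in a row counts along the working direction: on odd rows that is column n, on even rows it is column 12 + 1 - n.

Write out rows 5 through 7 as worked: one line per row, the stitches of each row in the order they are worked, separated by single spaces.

Row 5: chart row 2, RS - tile across columns 1-12 and work as-is.
Row 6: chart row 3, WS - tiled (columns 1-12): x p k k p k o k x p k k; work from column 12 back to 1 with k<->p swapped.
Row 7: chart row 1, RS - tile across columns 1-12 and work as-is.

== ROWS AS WORKED ==
p k k p x o k p p k k p
p p k x p o p k p p k x
o p p p k p p p o p p p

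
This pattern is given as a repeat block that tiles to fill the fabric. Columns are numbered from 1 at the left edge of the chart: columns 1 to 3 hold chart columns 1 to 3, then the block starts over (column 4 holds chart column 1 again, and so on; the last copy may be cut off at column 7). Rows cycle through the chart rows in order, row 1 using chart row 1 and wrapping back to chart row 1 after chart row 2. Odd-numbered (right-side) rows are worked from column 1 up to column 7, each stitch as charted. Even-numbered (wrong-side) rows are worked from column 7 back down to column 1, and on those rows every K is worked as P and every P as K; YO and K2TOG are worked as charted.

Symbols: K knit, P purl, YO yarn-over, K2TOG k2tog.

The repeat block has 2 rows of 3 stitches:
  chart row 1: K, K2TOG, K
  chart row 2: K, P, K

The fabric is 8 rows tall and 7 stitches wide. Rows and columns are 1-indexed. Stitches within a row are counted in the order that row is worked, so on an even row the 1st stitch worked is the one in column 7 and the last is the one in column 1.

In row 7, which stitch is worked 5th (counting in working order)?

Stitch:
K2TOG

Derivation:
For row 7: chart row = ((7-1) mod 2) + 1 = 1; this is a RS (odd) row.
Chart row 1 tiled across columns 1-7: K K2TOG K K K2TOG K K
Right side: take the tiled row as-is (worked left to right from column 1).
Stitch 5 in working order -> K2TOG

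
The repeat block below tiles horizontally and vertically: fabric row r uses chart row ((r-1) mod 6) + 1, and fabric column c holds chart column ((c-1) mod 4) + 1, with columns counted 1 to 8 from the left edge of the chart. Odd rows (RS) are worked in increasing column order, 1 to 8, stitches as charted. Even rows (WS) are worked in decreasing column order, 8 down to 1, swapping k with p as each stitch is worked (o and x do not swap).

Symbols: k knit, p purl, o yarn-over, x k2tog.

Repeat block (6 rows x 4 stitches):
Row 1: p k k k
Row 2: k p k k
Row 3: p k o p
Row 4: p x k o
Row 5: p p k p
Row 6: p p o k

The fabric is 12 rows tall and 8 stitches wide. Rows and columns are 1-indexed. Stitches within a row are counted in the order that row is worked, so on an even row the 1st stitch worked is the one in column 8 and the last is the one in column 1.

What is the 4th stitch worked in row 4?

Row 4 uses chart row ((4-1) mod 6)+1 = 4. Row 4 is even, so WS.
Chart row 4 tiled across columns 1-8: p x k o p x k o
WS row: flip the tiled sequence (start at column 8) and apply k<->p; o and x stay.
Row 4 as worked: o p x k o p x k
The 4th stitch worked is k.

Stitch:
k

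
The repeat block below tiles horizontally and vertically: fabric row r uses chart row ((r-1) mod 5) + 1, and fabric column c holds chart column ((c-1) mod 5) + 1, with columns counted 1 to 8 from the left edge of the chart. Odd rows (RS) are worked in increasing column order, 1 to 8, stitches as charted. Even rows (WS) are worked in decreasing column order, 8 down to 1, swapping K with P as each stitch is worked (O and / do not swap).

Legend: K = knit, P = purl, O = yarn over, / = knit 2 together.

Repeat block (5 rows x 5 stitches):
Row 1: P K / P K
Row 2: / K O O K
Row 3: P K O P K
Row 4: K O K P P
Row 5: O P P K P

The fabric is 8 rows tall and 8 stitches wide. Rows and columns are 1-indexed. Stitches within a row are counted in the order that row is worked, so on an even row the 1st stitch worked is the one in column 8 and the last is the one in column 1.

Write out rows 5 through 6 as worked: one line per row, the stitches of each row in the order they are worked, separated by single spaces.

Result:
O P P K P O P P
/ P K P K / P K

Derivation:
Row 5: chart row 5, RS - tile across columns 1-8 and work as-is.
Row 6: chart row 1, WS - tiled (columns 1-8): P K / P K P K /; work from column 8 back to 1 with K<->P swapped.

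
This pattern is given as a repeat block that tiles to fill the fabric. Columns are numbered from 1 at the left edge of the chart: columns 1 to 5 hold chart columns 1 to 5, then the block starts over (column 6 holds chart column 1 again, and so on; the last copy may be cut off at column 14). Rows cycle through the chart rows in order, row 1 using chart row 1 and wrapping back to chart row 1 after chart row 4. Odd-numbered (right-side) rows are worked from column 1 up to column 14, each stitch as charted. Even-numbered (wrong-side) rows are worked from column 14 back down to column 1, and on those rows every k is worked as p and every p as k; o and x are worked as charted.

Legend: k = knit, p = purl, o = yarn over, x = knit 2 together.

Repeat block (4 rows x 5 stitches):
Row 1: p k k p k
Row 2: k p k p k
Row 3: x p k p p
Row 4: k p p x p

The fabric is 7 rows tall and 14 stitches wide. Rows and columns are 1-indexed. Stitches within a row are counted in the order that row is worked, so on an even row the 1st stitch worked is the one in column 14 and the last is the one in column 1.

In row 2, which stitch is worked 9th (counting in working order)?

Row 2: (2-1) mod 4 = 1, so use chart row 2. Even row -> WS.
Chart row 2 tiled across columns 1-14: k p k p k k p k p k k p k p
Wrong side: read the tiled row from column 14 down to 1 and exchange k with p (leave o, x).
Row 2 as worked: k p k p p k p k p p k p k p
Stitch 9 in working order -> p

== STITCH ==
p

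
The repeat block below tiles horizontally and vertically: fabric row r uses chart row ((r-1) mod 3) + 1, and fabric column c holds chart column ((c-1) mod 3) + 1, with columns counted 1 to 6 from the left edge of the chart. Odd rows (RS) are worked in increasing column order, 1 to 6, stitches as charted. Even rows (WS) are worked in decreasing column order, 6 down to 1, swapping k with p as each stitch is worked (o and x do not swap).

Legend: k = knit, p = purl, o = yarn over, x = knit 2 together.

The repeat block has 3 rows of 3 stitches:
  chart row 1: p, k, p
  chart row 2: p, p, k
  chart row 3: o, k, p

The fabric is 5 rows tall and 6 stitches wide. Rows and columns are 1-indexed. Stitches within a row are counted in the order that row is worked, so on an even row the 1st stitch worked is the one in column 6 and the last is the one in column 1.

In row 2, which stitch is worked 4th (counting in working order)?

== STITCH ==
p

Derivation:
Row 2 uses chart row ((2-1) mod 3)+1 = 2. Row 2 is even, so WS.
Chart row 2 tiled across columns 1-6: p p k p p k
WS: work from column 6 back to column 1 (reverse the tiled row), swapping k<->p (o and x unchanged).
Row 2 as worked: p k k p k k
Stitch 4 in working order -> p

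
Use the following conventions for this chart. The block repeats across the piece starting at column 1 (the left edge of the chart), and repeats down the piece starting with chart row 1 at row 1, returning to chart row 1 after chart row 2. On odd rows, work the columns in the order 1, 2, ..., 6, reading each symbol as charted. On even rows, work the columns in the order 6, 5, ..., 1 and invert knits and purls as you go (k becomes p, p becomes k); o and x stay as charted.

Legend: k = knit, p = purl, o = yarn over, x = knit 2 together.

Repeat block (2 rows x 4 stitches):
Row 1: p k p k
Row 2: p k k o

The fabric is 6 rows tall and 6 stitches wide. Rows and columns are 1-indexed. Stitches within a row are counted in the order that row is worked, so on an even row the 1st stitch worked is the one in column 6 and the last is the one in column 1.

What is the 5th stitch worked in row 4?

Row 4 uses chart row ((4-1) mod 2)+1 = 2. Row 4 is even, so WS.
Chart row 2 tiled across columns 1-6: p k k o p k
WS: work from column 6 back to column 1 (reverse the tiled row), swapping k<->p (o and x unchanged).
Row 4 as worked: p k o p p k
The 5th stitch worked is p.

Result:
p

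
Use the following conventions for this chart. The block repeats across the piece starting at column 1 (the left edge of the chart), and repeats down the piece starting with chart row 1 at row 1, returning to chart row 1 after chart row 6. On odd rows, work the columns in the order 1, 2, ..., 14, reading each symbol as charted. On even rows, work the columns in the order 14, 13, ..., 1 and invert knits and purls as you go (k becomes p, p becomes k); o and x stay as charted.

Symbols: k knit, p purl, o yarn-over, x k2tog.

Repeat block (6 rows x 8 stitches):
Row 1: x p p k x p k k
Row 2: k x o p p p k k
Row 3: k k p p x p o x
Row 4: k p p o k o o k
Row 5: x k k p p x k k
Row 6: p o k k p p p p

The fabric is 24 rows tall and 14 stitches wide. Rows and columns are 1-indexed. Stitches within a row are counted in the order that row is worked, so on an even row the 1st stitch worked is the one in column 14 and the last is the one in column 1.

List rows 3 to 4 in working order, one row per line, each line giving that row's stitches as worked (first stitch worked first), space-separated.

== ROWS AS WORKED ==
k k p p x p o x k k p p x p
o p o k k p p o o p o k k p

Derivation:
Row 3: chart row 3, RS - tile across columns 1-14 and work as-is.
Row 4: chart row 4, WS - tiled (columns 1-14): k p p o k o o k k p p o k o; work from column 14 back to 1 with k<->p swapped.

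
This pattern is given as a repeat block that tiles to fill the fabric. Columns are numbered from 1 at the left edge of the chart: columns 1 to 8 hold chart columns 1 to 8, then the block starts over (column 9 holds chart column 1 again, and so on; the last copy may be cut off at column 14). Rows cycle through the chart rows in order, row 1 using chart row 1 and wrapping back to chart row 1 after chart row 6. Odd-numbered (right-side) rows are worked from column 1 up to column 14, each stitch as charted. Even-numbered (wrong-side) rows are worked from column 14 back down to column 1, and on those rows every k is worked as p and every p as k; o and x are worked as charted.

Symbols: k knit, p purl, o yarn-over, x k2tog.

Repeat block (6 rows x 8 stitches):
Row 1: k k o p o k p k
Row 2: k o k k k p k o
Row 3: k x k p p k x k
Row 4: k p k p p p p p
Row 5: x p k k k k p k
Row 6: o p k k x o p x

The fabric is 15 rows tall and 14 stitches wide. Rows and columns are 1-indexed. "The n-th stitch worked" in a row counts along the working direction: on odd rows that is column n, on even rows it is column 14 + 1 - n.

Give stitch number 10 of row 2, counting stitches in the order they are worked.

For row 2: chart row = ((2-1) mod 6) + 1 = 2; this is a WS (even) row.
Chart row 2 tiled across columns 1-14: k o k k k p k o k o k k k p
WS row: flip the tiled sequence (start at column 14) and apply k<->p; o and x stay.
Row 2 as worked: k p p p o p o p k p p p o p
The 10th stitch worked is p.

Stitch:
p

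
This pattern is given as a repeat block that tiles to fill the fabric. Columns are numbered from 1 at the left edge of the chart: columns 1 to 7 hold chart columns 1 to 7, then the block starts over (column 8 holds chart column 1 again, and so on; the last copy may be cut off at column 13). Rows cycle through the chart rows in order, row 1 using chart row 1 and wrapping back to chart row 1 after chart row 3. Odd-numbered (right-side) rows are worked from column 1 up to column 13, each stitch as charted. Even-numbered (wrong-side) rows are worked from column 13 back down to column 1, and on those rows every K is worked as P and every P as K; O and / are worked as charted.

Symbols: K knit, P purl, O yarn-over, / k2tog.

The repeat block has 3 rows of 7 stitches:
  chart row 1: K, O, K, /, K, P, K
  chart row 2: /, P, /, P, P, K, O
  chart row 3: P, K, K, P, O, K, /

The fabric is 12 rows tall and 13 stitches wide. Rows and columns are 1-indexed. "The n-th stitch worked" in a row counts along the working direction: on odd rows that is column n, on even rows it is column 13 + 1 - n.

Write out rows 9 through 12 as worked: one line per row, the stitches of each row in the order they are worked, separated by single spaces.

Row 9: chart row 3, RS - tile across columns 1-13 and work as-is.
Row 10: chart row 1, WS - tiled (columns 1-13): K O K / K P K K O K / K P; work from column 13 back to 1 with K<->P swapped.
Row 11: chart row 2, RS - tile across columns 1-13 and work as-is.
Row 12: chart row 3, WS - tiled (columns 1-13): P K K P O K / P K K P O K; work from column 13 back to 1 with K<->P swapped.

Rows as worked:
P K K P O K / P K K P O K
K P / P O P P K P / P O P
/ P / P P K O / P / P P K
P O K P P K / P O K P P K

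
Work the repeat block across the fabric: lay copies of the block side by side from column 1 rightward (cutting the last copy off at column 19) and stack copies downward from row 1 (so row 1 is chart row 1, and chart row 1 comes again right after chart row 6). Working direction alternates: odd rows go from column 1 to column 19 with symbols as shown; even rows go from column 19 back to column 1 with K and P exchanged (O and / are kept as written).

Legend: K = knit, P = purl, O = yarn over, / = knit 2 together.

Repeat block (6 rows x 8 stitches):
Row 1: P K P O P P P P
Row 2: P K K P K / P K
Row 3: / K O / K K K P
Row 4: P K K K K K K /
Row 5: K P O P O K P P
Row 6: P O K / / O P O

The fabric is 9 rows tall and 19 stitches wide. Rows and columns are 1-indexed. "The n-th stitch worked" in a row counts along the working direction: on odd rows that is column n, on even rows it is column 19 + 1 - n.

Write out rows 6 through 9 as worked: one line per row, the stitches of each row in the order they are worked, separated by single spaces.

== ROWS AS WORKED ==
P O K O K O / / P O K O K O / / P O K
P K P O P P P P P K P O P P P P P K P
P P K P K / P K P P K P K / P K P P K
/ K O / K K K P / K O / K K K P / K O

Derivation:
Row 6: chart row 6, WS - tiled (columns 1-19): P O K / / O P O P O K / / O P O P O K; work from column 19 back to 1 with K<->P swapped.
Row 7: chart row 1, RS - tile across columns 1-19 and work as-is.
Row 8: chart row 2, WS - tiled (columns 1-19): P K K P K / P K P K K P K / P K P K K; work from column 19 back to 1 with K<->P swapped.
Row 9: chart row 3, RS - tile across columns 1-19 and work as-is.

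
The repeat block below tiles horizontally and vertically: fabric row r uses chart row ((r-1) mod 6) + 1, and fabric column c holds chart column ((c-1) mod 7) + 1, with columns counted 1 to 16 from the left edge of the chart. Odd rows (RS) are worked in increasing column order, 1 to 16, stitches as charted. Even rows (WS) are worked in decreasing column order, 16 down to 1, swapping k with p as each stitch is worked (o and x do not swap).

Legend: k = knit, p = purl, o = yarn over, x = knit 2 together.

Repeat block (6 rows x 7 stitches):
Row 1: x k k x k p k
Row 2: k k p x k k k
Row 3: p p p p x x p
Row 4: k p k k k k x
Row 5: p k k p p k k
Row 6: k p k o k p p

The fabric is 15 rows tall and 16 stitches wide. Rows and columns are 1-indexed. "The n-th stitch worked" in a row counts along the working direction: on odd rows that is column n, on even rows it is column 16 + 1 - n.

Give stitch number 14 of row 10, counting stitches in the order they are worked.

Result:
p

Derivation:
For row 10: chart row = ((10-1) mod 6) + 1 = 4; this is a WS (even) row.
Chart row 4 tiled across columns 1-16: k p k k k k x k p k k k k x k p
WS: work from column 16 back to column 1 (reverse the tiled row), swapping k<->p (o and x unchanged).
Row 10 as worked: k p x p p p p k p x p p p p k p
Counting 14 along the worked row gives p.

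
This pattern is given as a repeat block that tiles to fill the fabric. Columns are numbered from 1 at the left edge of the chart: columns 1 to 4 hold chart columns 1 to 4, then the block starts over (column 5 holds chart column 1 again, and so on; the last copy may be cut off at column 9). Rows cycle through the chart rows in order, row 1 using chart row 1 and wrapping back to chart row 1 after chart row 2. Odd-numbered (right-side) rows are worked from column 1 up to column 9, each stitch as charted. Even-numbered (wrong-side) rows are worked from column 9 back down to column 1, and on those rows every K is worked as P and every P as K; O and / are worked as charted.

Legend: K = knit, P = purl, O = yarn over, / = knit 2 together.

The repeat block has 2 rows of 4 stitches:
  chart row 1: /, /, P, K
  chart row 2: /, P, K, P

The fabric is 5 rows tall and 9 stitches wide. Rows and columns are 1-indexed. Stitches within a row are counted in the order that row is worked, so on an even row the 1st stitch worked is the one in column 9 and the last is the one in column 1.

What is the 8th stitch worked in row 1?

For row 1: chart row = ((1-1) mod 2) + 1 = 1; this is a RS (odd) row.
Chart row 1 tiled across columns 1-9: / / P K / / P K /
Right side: take the tiled row as-is (worked left to right from column 1).
Counting 8 along the worked row gives K.

Result:
K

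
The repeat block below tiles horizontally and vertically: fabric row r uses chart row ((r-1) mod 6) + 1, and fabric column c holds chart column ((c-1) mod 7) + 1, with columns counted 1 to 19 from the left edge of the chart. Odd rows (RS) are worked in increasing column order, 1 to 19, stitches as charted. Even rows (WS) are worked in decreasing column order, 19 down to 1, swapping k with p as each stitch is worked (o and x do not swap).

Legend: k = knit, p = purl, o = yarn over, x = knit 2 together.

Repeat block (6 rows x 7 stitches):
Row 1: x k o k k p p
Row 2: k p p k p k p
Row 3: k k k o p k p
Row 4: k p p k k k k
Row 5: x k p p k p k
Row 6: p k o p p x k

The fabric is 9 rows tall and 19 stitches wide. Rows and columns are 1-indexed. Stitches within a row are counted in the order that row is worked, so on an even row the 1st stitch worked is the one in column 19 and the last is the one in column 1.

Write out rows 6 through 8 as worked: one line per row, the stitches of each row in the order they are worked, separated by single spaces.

Result:
k k o p k p x k k o p k p x k k o p k
x k o k k p p x k o k k p p x k o k k
k p k k p k p k p k k p k p k p k k p

Derivation:
Row 6: chart row 6, WS - tiled (columns 1-19): p k o p p x k p k o p p x k p k o p p; work from column 19 back to 1 with k<->p swapped.
Row 7: chart row 1, RS - tile across columns 1-19 and work as-is.
Row 8: chart row 2, WS - tiled (columns 1-19): k p p k p k p k p p k p k p k p p k p; work from column 19 back to 1 with k<->p swapped.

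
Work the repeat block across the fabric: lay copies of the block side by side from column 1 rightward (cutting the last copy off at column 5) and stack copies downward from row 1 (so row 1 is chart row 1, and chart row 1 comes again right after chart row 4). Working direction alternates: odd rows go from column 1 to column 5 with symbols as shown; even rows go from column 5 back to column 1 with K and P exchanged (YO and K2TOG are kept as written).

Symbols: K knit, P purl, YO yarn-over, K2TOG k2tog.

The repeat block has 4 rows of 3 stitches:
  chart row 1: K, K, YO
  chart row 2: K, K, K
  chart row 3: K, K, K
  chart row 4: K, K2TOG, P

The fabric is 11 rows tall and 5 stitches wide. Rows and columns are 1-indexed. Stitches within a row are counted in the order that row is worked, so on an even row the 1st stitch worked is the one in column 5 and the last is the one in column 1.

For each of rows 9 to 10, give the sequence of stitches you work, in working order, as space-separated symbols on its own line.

Rows as worked:
K K YO K K
P P P P P

Derivation:
Row 9: chart row 1, RS - tile across columns 1-5 and work as-is.
Row 10: chart row 2, WS - tiled (columns 1-5): K K K K K; work from column 5 back to 1 with K<->P swapped.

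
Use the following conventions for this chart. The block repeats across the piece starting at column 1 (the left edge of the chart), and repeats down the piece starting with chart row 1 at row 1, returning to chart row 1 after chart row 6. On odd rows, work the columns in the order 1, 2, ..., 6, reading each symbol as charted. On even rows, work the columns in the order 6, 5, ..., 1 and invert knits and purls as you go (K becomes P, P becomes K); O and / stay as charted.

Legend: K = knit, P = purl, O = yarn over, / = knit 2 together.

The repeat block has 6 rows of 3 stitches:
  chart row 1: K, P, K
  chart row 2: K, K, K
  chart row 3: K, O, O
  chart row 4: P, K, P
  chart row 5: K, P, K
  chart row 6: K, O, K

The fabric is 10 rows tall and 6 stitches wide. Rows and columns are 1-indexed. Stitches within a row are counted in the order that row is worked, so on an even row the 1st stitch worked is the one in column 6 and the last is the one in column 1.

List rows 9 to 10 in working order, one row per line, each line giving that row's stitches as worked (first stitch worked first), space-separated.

Result:
K O O K O O
K P K K P K

Derivation:
Row 9: chart row 3, RS - tile across columns 1-6 and work as-is.
Row 10: chart row 4, WS - tiled (columns 1-6): P K P P K P; work from column 6 back to 1 with K<->P swapped.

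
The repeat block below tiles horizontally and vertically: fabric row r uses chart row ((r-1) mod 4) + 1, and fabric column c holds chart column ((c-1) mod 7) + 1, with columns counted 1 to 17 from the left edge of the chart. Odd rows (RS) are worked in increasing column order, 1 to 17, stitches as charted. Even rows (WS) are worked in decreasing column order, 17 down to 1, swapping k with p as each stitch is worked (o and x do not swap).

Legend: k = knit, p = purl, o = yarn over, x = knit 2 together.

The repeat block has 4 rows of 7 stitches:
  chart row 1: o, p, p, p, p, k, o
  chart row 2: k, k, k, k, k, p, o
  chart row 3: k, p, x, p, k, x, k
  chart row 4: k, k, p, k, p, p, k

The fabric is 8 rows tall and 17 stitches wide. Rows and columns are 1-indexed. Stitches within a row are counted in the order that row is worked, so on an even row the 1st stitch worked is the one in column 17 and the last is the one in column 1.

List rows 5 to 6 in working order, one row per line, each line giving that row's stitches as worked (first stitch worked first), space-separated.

Row 5: chart row 1, RS - tile across columns 1-17 and work as-is.
Row 6: chart row 2, WS - tiled (columns 1-17): k k k k k p o k k k k k p o k k k; work from column 17 back to 1 with k<->p swapped.

Result:
o p p p p k o o p p p p k o o p p
p p p o k p p p p p o k p p p p p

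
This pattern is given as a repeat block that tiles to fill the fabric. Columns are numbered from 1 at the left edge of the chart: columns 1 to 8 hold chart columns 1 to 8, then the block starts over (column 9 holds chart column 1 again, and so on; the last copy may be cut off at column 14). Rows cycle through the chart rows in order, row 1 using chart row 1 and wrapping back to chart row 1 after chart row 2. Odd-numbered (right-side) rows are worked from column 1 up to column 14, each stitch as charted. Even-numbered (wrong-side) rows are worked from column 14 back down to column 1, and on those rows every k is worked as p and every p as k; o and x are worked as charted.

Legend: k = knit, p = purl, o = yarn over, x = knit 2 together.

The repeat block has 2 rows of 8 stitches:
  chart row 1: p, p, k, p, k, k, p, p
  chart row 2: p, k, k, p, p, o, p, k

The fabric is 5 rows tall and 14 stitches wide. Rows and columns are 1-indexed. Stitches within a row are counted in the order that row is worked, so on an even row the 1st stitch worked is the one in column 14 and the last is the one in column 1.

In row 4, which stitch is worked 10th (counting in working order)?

Row 4 uses chart row ((4-1) mod 2)+1 = 2. Row 4 is even, so WS.
Chart row 2 tiled across columns 1-14: p k k p p o p k p k k p p o
Wrong side: read the tiled row from column 14 down to 1 and exchange k with p (leave o, x).
Row 4 as worked: o k k p p k p k o k k p p k
The 10th stitch worked is k.

== STITCH ==
k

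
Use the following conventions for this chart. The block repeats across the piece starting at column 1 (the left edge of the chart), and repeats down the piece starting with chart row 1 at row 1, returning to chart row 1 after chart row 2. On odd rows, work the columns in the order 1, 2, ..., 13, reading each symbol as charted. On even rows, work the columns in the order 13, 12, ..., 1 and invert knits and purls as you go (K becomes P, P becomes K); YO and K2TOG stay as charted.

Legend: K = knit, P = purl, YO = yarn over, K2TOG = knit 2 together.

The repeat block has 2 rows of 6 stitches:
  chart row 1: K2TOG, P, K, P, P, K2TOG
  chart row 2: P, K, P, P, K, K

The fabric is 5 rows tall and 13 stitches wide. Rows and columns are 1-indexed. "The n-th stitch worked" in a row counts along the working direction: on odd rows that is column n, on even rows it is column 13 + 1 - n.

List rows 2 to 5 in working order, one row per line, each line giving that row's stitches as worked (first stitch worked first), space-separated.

Row 2: chart row 2, WS - tiled (columns 1-13): P K P P K K P K P P K K P; work from column 13 back to 1 with K<->P swapped.
Row 3: chart row 1, RS - tile across columns 1-13 and work as-is.
Row 4: chart row 2, WS - tiled (columns 1-13): P K P P K K P K P P K K P; work from column 13 back to 1 with K<->P swapped.
Row 5: chart row 1, RS - tile across columns 1-13 and work as-is.

Rows as worked:
K P P K K P K P P K K P K
K2TOG P K P P K2TOG K2TOG P K P P K2TOG K2TOG
K P P K K P K P P K K P K
K2TOG P K P P K2TOG K2TOG P K P P K2TOG K2TOG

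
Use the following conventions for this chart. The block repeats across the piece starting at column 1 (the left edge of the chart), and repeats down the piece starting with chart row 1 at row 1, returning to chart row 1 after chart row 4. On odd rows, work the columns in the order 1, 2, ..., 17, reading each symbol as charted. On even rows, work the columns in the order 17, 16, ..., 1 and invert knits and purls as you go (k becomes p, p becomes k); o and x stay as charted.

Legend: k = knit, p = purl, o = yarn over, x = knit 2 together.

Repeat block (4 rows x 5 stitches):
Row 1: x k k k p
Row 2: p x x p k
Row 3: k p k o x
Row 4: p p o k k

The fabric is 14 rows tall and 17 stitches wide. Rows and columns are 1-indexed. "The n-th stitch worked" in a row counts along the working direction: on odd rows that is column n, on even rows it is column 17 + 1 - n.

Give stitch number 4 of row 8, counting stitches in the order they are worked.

== STITCH ==
p

Derivation:
Row 8 uses chart row ((8-1) mod 4)+1 = 4. Row 8 is even, so WS.
Chart row 4 tiled across columns 1-17: p p o k k p p o k k p p o k k p p
WS row: flip the tiled sequence (start at column 17) and apply k<->p; o and x stay.
Row 8 as worked: k k p p o k k p p o k k p p o k k
Stitch 4 in working order -> p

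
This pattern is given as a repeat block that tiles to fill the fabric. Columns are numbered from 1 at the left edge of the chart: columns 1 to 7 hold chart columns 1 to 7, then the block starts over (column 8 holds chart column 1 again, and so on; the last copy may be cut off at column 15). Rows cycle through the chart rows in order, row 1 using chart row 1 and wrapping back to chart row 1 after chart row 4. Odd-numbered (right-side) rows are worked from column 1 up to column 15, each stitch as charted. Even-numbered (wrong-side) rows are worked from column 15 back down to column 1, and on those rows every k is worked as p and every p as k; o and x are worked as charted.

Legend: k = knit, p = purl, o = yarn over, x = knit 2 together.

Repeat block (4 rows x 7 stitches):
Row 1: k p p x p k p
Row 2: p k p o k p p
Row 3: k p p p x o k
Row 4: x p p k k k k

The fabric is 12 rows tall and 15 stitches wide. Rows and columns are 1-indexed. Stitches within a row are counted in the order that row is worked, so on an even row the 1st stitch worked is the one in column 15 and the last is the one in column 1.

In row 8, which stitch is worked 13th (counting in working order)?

== STITCH ==
k

Derivation:
For row 8: chart row = ((8-1) mod 4) + 1 = 4; this is a WS (even) row.
Chart row 4 tiled across columns 1-15: x p p k k k k x p p k k k k x
WS: work from column 15 back to column 1 (reverse the tiled row), swapping k<->p (o and x unchanged).
Row 8 as worked: x p p p p k k x p p p p k k x
Stitch 13 in working order -> k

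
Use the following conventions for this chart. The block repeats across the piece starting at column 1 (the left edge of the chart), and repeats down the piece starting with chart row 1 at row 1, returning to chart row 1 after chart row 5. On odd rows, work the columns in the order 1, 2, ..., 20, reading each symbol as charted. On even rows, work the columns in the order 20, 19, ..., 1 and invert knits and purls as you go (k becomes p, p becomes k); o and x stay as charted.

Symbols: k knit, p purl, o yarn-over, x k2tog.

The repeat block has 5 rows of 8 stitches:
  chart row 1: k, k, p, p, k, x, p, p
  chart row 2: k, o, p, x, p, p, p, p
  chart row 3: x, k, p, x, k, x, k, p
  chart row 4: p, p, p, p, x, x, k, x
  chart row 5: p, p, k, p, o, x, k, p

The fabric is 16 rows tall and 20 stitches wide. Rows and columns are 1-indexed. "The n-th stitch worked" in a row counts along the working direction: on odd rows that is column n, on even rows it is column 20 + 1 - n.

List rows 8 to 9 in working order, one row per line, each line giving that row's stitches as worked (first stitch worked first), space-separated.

Row 8: chart row 3, WS - tiled (columns 1-20): x k p x k x k p x k p x k x k p x k p x; work from column 20 back to 1 with k<->p swapped.
Row 9: chart row 4, RS - tile across columns 1-20 and work as-is.

== ROWS AS WORKED ==
x k p x k p x p x k p x k p x p x k p x
p p p p x x k x p p p p x x k x p p p p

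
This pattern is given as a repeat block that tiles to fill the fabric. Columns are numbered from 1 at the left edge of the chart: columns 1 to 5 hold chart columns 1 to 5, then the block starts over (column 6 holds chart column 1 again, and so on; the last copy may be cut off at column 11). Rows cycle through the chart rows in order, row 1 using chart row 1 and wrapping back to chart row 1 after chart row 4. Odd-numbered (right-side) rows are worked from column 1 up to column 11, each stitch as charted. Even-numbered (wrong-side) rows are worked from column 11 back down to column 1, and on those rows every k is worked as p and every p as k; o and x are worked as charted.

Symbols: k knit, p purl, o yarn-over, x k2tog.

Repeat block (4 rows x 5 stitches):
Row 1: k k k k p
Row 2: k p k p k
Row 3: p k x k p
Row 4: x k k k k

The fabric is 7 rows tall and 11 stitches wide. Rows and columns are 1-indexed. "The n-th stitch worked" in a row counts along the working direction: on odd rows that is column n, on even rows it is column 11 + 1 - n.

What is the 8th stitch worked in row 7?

== STITCH ==
x

Derivation:
Row 7 uses chart row ((7-1) mod 4)+1 = 3. Row 7 is odd, so RS.
Chart row 3 tiled across columns 1-11: p k x k p p k x k p p
Right side: take the tiled row as-is (worked left to right from column 1).
The 8th stitch worked is x.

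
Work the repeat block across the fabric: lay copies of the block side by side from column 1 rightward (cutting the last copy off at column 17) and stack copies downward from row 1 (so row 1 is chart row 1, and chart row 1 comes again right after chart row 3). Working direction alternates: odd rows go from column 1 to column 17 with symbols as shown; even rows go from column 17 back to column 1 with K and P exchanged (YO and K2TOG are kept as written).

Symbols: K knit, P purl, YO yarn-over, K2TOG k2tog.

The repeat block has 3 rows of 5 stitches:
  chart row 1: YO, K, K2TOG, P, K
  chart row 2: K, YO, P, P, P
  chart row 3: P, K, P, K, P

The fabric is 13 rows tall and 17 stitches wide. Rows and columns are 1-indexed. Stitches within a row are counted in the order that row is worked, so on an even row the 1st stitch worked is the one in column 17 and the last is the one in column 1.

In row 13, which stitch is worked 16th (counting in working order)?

Stitch:
YO

Derivation:
For row 13: chart row = ((13-1) mod 3) + 1 = 1; this is a RS (odd) row.
Chart row 1 tiled across columns 1-17: YO K K2TOG P K YO K K2TOG P K YO K K2TOG P K YO K
RS row: no reversal, no swap; stitch n worked = column n.
Counting 16 along the worked row gives YO.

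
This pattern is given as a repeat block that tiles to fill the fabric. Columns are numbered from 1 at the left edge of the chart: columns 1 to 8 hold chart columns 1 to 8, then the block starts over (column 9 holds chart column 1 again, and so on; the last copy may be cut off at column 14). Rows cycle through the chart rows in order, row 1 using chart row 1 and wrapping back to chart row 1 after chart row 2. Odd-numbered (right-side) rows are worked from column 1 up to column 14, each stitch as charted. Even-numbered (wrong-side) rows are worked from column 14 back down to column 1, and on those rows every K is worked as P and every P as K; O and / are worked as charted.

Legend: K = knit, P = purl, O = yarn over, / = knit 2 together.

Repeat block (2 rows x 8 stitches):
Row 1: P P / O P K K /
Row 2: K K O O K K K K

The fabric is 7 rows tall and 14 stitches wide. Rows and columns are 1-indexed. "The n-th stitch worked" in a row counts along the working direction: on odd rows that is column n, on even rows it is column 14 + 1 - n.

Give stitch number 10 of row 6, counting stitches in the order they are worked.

Stitch:
P

Derivation:
Row 6: (6-1) mod 2 = 1, so use chart row 2. Even row -> WS.
Chart row 2 tiled across columns 1-14: K K O O K K K K K K O O K K
WS: work from column 14 back to column 1 (reverse the tiled row), swapping K<->P (O and / unchanged).
Row 6 as worked: P P O O P P P P P P O O P P
The 10th stitch worked is P.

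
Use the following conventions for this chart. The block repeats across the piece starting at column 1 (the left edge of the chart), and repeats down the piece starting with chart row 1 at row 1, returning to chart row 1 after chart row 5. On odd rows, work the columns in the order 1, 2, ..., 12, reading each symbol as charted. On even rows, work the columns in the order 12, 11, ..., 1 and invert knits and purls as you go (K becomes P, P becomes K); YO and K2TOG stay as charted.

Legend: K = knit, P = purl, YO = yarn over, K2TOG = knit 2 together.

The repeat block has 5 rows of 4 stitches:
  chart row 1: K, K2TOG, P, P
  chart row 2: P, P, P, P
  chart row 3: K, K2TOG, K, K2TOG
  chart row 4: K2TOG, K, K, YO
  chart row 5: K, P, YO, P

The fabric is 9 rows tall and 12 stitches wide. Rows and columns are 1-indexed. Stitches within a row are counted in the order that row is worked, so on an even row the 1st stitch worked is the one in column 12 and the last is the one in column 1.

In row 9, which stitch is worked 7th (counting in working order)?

== STITCH ==
K

Derivation:
For row 9: chart row = ((9-1) mod 5) + 1 = 4; this is a RS (odd) row.
Chart row 4 tiled across columns 1-12: K2TOG K K YO K2TOG K K YO K2TOG K K YO
Right side: take the tiled row as-is (worked left to right from column 1).
Counting 7 along the worked row gives K.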